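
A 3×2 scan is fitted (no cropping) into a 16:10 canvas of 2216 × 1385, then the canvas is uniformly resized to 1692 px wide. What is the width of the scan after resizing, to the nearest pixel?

At 2216×1385 the scan is height-limited, so width = 1385 × 3/2 ≈ 2077.50 px.
Resizing to 1692 px wide multiplies everything by 0.7635: 2077.50 → 1586.25 px.

1586 px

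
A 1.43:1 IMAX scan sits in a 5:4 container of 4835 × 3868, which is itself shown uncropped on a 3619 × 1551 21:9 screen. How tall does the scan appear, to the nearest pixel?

1356 px

Inside the 4835×3868 canvas the scan is width-limited at 4835.00 × 3381.12.
5:4 in 3619×1551: fills the height, so the intermediate becomes 1938.75 × 1551.00 — a scale of ×0.4010.
So the scan's height is 3381.12 × 0.4010 ≈ 1355.77.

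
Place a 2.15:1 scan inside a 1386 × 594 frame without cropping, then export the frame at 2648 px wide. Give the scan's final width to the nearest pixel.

In the 1386×594 frame the scan fills the height: width = 594 × 2.150 ≈ 1277.10 px.
Scaling 1386 → 2648 is ×1.9105, so the width becomes 1277.10 × 1.9105 ≈ 2439.94 px.

2440 px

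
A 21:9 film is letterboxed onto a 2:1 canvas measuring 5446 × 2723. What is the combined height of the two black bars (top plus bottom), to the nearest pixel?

21:9 is wider than 2:1, so it spans the full width.
The film is 5446 × 9/21 ≈ 2334.00 px tall.
Leftover height: 2723 − 2334.00 = 389.00 px.

389 px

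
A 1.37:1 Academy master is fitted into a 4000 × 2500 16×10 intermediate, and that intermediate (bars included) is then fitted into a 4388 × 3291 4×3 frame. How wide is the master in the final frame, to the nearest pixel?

Inside the 4000×2500 canvas the master is height-limited at 3425.00 × 2500.00.
The 16×10 canvas is width-limited in 4388×3291, giving 4388.00 × 2742.50; scale factor 1.0970.
Applying the same ×1.0970: 3425.00 → 3757.22.

3757 px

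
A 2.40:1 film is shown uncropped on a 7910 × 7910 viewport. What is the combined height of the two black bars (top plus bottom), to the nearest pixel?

Since 2.400 > 1.000, the film is width-limited.
The film is 7910 / 2.400 ≈ 3295.83 px tall.
Leftover height: 7910 − 3295.83 = 4614.17 px.

4614 px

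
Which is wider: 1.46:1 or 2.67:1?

2.67:1

1.46 and 2.67; 2.67 > 1.46.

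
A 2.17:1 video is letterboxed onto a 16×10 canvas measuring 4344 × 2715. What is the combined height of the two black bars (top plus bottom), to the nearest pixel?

713 px

Since 2.170 > 1.600, the video is width-limited.
That makes the image 2001.84 px tall (4344 / 2.170).
Black = 2715 − 2001.84 = 713.16 px.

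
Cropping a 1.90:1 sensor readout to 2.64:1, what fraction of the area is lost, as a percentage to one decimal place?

28.0%

2.64:1 is wider than 1.90:1, so the crop keeps the full width and trims the height.
(1.900)/(2.640) ≈ 0.720 of the area survives, leaving 28.03% discarded.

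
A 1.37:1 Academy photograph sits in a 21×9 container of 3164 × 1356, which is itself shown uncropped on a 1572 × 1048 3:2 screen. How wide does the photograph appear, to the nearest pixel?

923 px

Inside the 3164×1356 canvas the photograph is height-limited at 1857.72 × 1356.00.
The 21×9 canvas is width-limited in 1572×1048, giving 1572.00 × 673.71; scale factor 0.4968.
Applying the same ×0.4968: 1857.72 → 922.99.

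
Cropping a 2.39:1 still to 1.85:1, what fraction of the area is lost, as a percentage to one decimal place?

22.6%

1.85:1 is narrower than 2.39:1, so the crop keeps the full height and trims the width.
Area ratio = (1.850)/(2.390) = 77.41%; the remaining 22.59% is cropped out.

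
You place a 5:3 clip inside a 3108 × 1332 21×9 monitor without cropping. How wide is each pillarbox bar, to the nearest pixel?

5:3 is narrower than 21×9, so it spans the full height.
The clip is 1332 × 5/3 ≈ 2220.00 px wide.
Black = 3108 − 2220.00 = 888.00 px, or 444.00 per bar.

444 px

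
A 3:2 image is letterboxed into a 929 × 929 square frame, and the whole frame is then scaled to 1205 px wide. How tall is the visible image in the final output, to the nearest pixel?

At 929×929 the image is width-limited, so height = 929 × 2/3 ≈ 619.33 px.
The frame scales by 1205/929 = 1.2971; 619.33 × 1.2971 ≈ 803.33 px.

803 px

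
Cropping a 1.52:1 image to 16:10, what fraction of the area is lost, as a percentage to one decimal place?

5.0%

The width stays; only height is cut (since 16:10 is wider than 1.52:1).
Fraction kept = (1.520)/(1.600) ≈ 95.00%, so 5.00% is lost.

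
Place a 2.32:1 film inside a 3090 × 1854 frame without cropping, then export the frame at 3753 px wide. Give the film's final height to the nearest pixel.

Fitted into 3090×1854, the film spans the width; its height is 3090 / 2.320 ≈ 1331.90 px.
Resizing to 3753 px wide multiplies everything by 1.2146: 1331.90 → 1617.67 px.

1618 px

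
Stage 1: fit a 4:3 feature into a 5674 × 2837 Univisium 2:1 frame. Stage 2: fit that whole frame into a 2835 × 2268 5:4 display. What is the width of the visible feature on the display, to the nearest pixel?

1890 px

Inside the 5674×2837 canvas the feature is height-limited at 3782.67 × 2837.00.
The Univisium 2:1 canvas is width-limited in 2835×2268, giving 2835.00 × 1417.50; scale factor 0.4996.
So the feature's width is 3782.67 × 0.4996 ≈ 1890.00.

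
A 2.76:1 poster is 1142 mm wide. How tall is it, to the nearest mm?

At 2.76:1, 1142 / 2.760 ≈ 413.77.

414 mm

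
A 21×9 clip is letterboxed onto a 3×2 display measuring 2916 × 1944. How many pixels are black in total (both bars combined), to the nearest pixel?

21×9 (2.333) > 3×2 (1.500), so the clip fills the width.
Content height = 2916 × 9/21 ≈ 1249.7143 px.
1944 − 1249.7143 = 694.2857 px of bars.
Bar area = 694.2857 × 2916 ≈ 2024537 px.

2024537 pixels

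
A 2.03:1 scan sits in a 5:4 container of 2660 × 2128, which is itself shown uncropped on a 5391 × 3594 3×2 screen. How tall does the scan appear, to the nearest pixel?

2213 px

Inside the 2660×2128 canvas the scan is width-limited at 2660.00 × 1310.34.
Second fit — the 5:4 canvas into 5391×3594 spans the height: 4492.50 × 3594.00 (×1.6889 from 2660×2128).
Applying the same ×1.6889: 1310.34 → 2213.05.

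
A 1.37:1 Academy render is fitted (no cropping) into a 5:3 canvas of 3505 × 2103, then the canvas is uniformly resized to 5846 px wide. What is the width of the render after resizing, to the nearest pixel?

4805 px

At 3505×2103 the render is height-limited, so width = 2103 × 1.370 ≈ 2881.11 px.
Scaling 3505 → 5846 is ×1.6679, so the width becomes 2881.11 × 1.6679 ≈ 4805.41 px.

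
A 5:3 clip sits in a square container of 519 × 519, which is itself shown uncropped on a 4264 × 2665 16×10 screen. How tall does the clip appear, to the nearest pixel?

Inside the 519×519 canvas the clip is width-limited at 519.00 × 311.40.
The square canvas is height-limited in 4264×2665, giving 2665.00 × 2665.00; scale factor 5.1349.
So the clip's height is 311.40 × 5.1349 ≈ 1599.00.

1599 px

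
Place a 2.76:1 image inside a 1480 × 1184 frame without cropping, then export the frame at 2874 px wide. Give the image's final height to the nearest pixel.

In the 1480×1184 frame the image fills the width: height = 1480 / 2.760 ≈ 536.23 px.
The frame scales by 2874/1480 = 1.9419; 536.23 × 1.9419 ≈ 1041.30 px.

1041 px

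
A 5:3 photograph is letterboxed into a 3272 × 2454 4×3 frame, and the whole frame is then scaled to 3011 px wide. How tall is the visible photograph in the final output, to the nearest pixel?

Fitted into 3272×2454, the photograph spans the width; its height is 3272 × 3/5 ≈ 1963.20 px.
Scaling 3272 → 3011 is ×0.9202, so the height becomes 1963.20 × 0.9202 ≈ 1806.60 px.

1807 px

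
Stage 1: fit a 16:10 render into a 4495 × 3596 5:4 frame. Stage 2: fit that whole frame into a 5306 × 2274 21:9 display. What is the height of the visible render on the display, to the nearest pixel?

First fit — 16:10 into 4495×3596 spans the width: 4495.00 × 2809.38.
5:4 in 5306×2274: fills the height, so the intermediate becomes 2842.50 × 2274.00 — a scale of ×0.6324.
Applying the same ×0.6324: 2809.38 → 1776.56.

1777 px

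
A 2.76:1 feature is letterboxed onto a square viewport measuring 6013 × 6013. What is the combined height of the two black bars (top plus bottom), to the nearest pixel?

Since 2.760 > 1.000, the feature is width-limited.
The feature is 6013 / 2.760 ≈ 2178.62 px tall.
6013 − 2178.62 = 3834.38 px of bars.

3834 px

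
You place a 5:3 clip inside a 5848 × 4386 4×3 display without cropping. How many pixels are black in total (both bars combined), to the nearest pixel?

5:3 is wider than 4×3, so it spans the full width.
The clip is 5848 × 3/5 ≈ 3508.8000 px tall.
Black = 4386 − 3508.8000 = 877.2000 px.
Across the 5848-px span: 877.2000 × 5848 ≈ 5129866 px.

5129866 pixels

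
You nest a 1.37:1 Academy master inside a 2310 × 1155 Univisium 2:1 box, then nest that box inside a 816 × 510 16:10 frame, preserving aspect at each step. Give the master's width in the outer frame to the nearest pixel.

1.37:1 Academy in 2310×1155: fills the height, so the master is 1582.35 × 1155.00.
Univisium 2:1 in 816×510: fills the width, so the intermediate becomes 816.00 × 408.00 — a scale of ×0.3532.
So the master's width is 1582.35 × 0.3532 ≈ 558.96.

559 px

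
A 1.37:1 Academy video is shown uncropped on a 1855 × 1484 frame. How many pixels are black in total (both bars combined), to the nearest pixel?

1.37:1 Academy (1.370) > 5:4 (1.250), so the video fills the width.
Content height = 1855 / 1.370 ≈ 1354.0146 px.
Black = 1484 − 1354.0146 = 129.9854 px.
Across the 1855-px span: 129.9854 × 1855 ≈ 241123 px.

241123 pixels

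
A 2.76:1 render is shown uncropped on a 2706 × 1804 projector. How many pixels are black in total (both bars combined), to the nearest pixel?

2228567 pixels

Since 2.760 > 1.500, the render is width-limited.
Content height = 2706 / 2.760 ≈ 980.4348 px.
1804 − 980.4348 = 823.5652 px of bars.
That's 823.5652 × 2706 ≈ 2228567 black pixels.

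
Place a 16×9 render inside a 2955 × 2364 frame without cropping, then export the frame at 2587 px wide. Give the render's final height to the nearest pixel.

1455 px

In the 2955×2364 frame the render fills the width: height = 2955 × 9/16 ≈ 1662.19 px.
The frame scales by 2587/2955 = 0.8755; 1662.19 × 0.8755 ≈ 1455.19 px.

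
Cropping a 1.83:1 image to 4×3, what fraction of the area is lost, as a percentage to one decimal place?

27.1%

Going from 1.83:1 to 4×3 means cutting width while keeping height.
(1.333)/(1.830) ≈ 0.729 of the area survives, leaving 27.14% discarded.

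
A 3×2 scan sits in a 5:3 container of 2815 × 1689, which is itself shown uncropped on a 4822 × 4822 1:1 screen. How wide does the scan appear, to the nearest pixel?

4340 px

3×2 in 2815×1689: fills the height, so the scan is 2533.50 × 1689.00.
5:3 in 4822×4822: fills the width, so the intermediate becomes 4822.00 × 2893.20 — a scale of ×1.7130.
The scan scales with it: width 2533.50 × 1.7130 ≈ 4339.80.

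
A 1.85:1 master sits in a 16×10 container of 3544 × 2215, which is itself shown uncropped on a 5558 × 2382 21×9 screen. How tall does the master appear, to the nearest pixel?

2060 px

1.85:1 in 3544×2215: fills the width, so the master is 3544.00 × 1915.68.
16×10 in 5558×2382: fills the height, so the intermediate becomes 3811.20 × 2382.00 — a scale of ×1.0754.
So the master's height is 1915.68 × 1.0754 ≈ 2060.11.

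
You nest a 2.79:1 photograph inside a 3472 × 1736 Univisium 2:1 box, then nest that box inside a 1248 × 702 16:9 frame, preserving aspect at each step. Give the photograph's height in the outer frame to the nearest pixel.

Inside the 3472×1736 canvas the photograph is width-limited at 3472.00 × 1244.44.
The Univisium 2:1 canvas is width-limited in 1248×702, giving 1248.00 × 624.00; scale factor 0.3594.
The photograph scales with it: height 1244.44 × 0.3594 ≈ 447.31.

447 px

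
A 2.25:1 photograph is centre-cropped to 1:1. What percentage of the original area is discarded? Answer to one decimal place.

55.6%

1:1 is narrower than 2.25:1, so the crop keeps the full height and trims the width.
(1.000)/(2.250) ≈ 0.444 of the area survives, leaving 55.56% discarded.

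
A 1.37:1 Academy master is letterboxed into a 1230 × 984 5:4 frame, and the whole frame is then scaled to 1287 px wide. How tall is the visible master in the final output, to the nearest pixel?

939 px

At 1230×984 the master is width-limited, so height = 1230 / 1.370 ≈ 897.81 px.
The frame scales by 1287/1230 = 1.0463; 897.81 × 1.0463 ≈ 939.42 px.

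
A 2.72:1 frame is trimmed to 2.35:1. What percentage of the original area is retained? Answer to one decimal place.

86.4%

2.35:1 is narrower than 2.72:1, so the crop keeps the full height and trims the width.
Area ratio = (2.350)/(2.720) = 86.40% retained.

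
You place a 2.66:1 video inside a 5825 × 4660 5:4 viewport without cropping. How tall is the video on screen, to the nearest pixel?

2190 px

2.66:1 is wider than 5:4, so it spans the full width.
That makes the image 2189.85 px tall (5825 / 2.660).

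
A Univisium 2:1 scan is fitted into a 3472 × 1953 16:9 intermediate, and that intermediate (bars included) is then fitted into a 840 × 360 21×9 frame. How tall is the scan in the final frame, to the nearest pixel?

Univisium 2:1 in 3472×1953: fills the width, so the scan is 3472.00 × 1736.00.
Second fit — the 16:9 canvas into 840×360 spans the height: 640.00 × 360.00 (×0.1843 from 3472×1953).
Applying the same ×0.1843: 1736.00 → 320.00.

320 px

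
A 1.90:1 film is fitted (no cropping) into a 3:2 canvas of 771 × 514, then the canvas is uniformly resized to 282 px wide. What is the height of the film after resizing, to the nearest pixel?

148 px

Fitted into 771×514, the film spans the width; its height is 771 / 1.900 ≈ 405.79 px.
The frame scales by 282/771 = 0.3658; 405.79 × 0.3658 ≈ 148.42 px.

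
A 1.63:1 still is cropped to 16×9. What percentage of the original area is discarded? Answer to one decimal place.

The width stays; only height is cut (since 16×9 is wider than 1.63:1).
Area ratio = (1.630)/(1.778) = 91.69%; the remaining 8.31% is cropped out.

8.3%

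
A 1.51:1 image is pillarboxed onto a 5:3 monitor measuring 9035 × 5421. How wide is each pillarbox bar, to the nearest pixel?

425 px

1.51:1 (1.510) < 5:3 (1.667), so the image fills the height.
The image is 5421 × 1.510 ≈ 8185.71 px wide.
Black = 9035 − 8185.71 = 849.29 px, or 424.64 per bar.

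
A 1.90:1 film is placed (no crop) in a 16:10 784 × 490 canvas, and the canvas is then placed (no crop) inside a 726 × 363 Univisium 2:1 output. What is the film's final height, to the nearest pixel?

Inside the 784×490 canvas the film is width-limited at 784.00 × 412.63.
Second fit — the 16:10 canvas into 726×363 spans the height: 580.80 × 363.00 (×0.7408 from 784×490).
The film scales with it: height 412.63 × 0.7408 ≈ 305.68.

306 px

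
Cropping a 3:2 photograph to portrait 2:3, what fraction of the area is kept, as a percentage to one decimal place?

The height stays; only width is cut (since portrait 2:3 is narrower than 3:2).
(0.667)/(1.500) ≈ 0.444 of the area survives.

44.4%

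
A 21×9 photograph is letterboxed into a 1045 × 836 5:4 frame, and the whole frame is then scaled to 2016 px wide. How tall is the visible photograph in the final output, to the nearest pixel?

864 px

In the 1045×836 frame the photograph fills the width: height = 1045 × 9/21 ≈ 447.86 px.
Scaling 1045 → 2016 is ×1.9292, so the height becomes 447.86 × 1.9292 ≈ 864.00 px.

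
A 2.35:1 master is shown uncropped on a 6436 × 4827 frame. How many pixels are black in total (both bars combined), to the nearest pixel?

13440148 pixels

2.35:1 (2.350) > 4×3 (1.333), so the master fills the width.
The master is 6436 / 2.350 ≈ 2738.7234 px tall.
Leftover height: 4827 − 2738.7234 = 2088.2766 px.
Across the 6436-px span: 2088.2766 × 6436 ≈ 13440148 px.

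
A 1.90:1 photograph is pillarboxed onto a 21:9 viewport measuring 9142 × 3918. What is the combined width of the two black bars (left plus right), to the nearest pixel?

1698 px

Since 1.900 < 2.333, the photograph is height-limited.
Content width = 3918 × 1.900 ≈ 7444.20 px.
9142 − 7444.20 = 1697.80 px of bars.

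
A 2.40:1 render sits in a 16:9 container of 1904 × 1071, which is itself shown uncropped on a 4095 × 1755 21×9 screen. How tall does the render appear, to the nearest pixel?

1300 px

First fit — 2.40:1 into 1904×1071 spans the width: 1904.00 × 793.33.
Second fit — the 16:9 canvas into 4095×1755 spans the height: 3120.00 × 1755.00 (×1.6387 from 1904×1071).
The render scales with it: height 793.33 × 1.6387 ≈ 1300.00.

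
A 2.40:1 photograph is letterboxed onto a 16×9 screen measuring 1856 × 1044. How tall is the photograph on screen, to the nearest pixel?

Since 2.400 > 1.778, the photograph is width-limited.
That makes the image 773.33 px tall (1856 / 2.400).

773 px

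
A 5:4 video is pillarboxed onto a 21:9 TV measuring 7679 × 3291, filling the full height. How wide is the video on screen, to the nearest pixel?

4114 px

That makes the image 4113.75 px wide (3291 × 5/4).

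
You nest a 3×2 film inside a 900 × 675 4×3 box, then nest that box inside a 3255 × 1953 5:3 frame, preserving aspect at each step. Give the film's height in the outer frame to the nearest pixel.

3×2 in 900×675: fills the width, so the film is 900.00 × 600.00.
Second fit — the 4×3 canvas into 3255×1953 spans the height: 2604.00 × 1953.00 (×2.8933 from 900×675).
So the film's height is 600.00 × 2.8933 ≈ 1736.00.

1736 px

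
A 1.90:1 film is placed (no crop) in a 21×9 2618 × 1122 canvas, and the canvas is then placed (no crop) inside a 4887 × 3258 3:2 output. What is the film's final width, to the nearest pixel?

First fit — 1.90:1 into 2618×1122 spans the height: 2131.80 × 1122.00.
The 21×9 canvas is width-limited in 4887×3258, giving 4887.00 × 2094.43; scale factor 1.8667.
The film scales with it: width 2131.80 × 1.8667 ≈ 3979.41.

3979 px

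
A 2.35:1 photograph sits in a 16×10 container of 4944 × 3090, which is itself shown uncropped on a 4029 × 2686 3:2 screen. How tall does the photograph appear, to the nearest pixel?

1714 px

Inside the 4944×3090 canvas the photograph is width-limited at 4944.00 × 2103.83.
The 16×10 canvas is width-limited in 4029×2686, giving 4029.00 × 2518.12; scale factor 0.8149.
So the photograph's height is 2103.83 × 0.8149 ≈ 1714.47.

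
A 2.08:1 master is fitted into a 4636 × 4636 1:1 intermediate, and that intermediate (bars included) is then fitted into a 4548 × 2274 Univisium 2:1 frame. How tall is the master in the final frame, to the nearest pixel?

1093 px

Inside the 4636×4636 canvas the master is width-limited at 4636.00 × 2228.85.
1:1 in 4548×2274: fills the height, so the intermediate becomes 2274.00 × 2274.00 — a scale of ×0.4905.
Applying the same ×0.4905: 2228.85 → 1093.27.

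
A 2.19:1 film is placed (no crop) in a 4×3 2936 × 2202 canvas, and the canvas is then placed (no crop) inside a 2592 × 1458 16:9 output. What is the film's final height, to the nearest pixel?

888 px

2.19:1 in 2936×2202: fills the width, so the film is 2936.00 × 1340.64.
Second fit — the 4×3 canvas into 2592×1458 spans the height: 1944.00 × 1458.00 (×0.6621 from 2936×2202).
The film scales with it: height 1340.64 × 0.6621 ≈ 887.67.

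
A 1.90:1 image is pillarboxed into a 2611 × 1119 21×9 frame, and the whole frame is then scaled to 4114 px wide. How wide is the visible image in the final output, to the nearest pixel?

3350 px

At 2611×1119 the image is height-limited, so width = 1119 × 1.900 ≈ 2126.10 px.
Scaling 2611 → 4114 is ×1.5756, so the width becomes 2126.10 × 1.5756 ≈ 3349.97 px.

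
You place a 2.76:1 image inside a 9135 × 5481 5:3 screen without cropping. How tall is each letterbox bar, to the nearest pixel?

1086 px

Since 2.760 > 1.667, the image is width-limited.
That makes the image 3309.78 px tall (9135 / 2.760).
5481 − 3309.78 = 2171.22 px of bars (1085.61 each).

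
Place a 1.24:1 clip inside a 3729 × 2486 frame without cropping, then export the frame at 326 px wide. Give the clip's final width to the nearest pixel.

At 3729×2486 the clip is height-limited, so width = 2486 × 1.240 ≈ 3082.64 px.
Resizing to 326 px wide multiplies everything by 0.0874: 3082.64 → 269.49 px.

269 px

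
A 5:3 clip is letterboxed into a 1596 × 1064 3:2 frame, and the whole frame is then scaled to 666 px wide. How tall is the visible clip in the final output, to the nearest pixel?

In the 1596×1064 frame the clip fills the width: height = 1596 × 3/5 ≈ 957.60 px.
The frame scales by 666/1596 = 0.4173; 957.60 × 0.4173 ≈ 399.60 px.

400 px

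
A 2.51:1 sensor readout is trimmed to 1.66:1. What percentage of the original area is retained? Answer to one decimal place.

66.1%

Going from 2.51:1 to 1.66:1 means cutting width while keeping height.
(1.660)/(2.510) ≈ 0.661 of the area survives.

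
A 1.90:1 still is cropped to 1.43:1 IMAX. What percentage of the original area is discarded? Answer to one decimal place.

24.7%

The height stays; only width is cut (since 1.43:1 IMAX is narrower than 1.90:1).
Area ratio = (1.430)/(1.900) = 75.26%; the remaining 24.74% is cropped out.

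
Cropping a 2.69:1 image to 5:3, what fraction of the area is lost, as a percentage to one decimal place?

5:3 is narrower than 2.69:1, so the crop keeps the full height and trims the width.
Fraction kept = (1.667)/(2.690) ≈ 61.96%, so 38.04% is lost.

38.0%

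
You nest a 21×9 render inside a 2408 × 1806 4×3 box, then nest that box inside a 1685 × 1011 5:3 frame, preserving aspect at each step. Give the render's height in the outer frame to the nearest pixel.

578 px

Inside the 2408×1806 canvas the render is width-limited at 2408.00 × 1032.00.
The 4×3 canvas is height-limited in 1685×1011, giving 1348.00 × 1011.00; scale factor 0.5598.
So the render's height is 1032.00 × 0.5598 ≈ 577.71.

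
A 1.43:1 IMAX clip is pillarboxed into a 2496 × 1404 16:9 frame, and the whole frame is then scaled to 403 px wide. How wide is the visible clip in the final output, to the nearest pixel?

In the 2496×1404 frame the clip fills the height: width = 1404 × 1.430 ≈ 2007.72 px.
The frame scales by 403/2496 = 0.1615; 2007.72 × 0.1615 ≈ 324.16 px.

324 px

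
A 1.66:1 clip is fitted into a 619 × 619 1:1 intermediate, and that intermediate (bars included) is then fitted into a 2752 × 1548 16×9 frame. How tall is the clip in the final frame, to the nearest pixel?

933 px

Inside the 619×619 canvas the clip is width-limited at 619.00 × 372.89.
1:1 in 2752×1548: fills the height, so the intermediate becomes 1548.00 × 1548.00 — a scale of ×2.5008.
So the clip's height is 372.89 × 2.5008 ≈ 932.53.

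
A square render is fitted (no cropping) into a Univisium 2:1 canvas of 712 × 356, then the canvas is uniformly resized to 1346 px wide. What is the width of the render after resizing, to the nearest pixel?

673 px

Fitted into 712×356, the render spans the height; its width is 356 × 1/1 ≈ 356.00 px.
Scaling 712 → 1346 is ×1.8904, so the width becomes 356.00 × 1.8904 ≈ 673.00 px.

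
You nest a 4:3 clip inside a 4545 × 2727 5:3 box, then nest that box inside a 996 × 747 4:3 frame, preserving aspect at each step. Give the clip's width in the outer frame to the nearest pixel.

Inside the 4545×2727 canvas the clip is height-limited at 3636.00 × 2727.00.
5:3 in 996×747: fills the width, so the intermediate becomes 996.00 × 597.60 — a scale of ×0.2191.
The clip scales with it: width 3636.00 × 0.2191 ≈ 796.80.

797 px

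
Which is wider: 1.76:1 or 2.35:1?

1.76 and 2.35; 2.35 > 1.76.

2.35:1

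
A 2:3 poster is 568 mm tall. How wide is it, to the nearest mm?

At 2:3, 568 × 2/3 ≈ 378.67.

379 mm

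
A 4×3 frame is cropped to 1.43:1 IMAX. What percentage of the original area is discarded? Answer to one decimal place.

1.43:1 IMAX is wider than 4×3, so the crop keeps the full width and trims the height.
Area ratio = (1.333)/(1.430) = 93.24%; the remaining 6.76% is cropped out.

6.8%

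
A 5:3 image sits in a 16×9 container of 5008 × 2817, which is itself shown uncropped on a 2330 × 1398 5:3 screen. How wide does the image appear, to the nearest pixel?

2184 px

First fit — 5:3 into 5008×2817 spans the height: 4695.00 × 2817.00.
The 16×9 canvas is width-limited in 2330×1398, giving 2330.00 × 1310.62; scale factor 0.4653.
Applying the same ×0.4653: 4695.00 → 2184.38.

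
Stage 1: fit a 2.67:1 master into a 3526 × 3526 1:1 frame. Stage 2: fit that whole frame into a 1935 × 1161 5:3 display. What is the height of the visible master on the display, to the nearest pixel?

435 px

2.67:1 in 3526×3526: fills the width, so the master is 3526.00 × 1320.60.
Second fit — the 1:1 canvas into 1935×1161 spans the height: 1161.00 × 1161.00 (×0.3293 from 3526×3526).
So the master's height is 1320.60 × 0.3293 ≈ 434.83.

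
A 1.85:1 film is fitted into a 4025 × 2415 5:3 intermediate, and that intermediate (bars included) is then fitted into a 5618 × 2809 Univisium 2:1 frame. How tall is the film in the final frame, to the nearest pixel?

2531 px

Inside the 4025×2415 canvas the film is width-limited at 4025.00 × 2175.68.
5:3 in 5618×2809: fills the height, so the intermediate becomes 4681.67 × 2809.00 — a scale of ×1.1631.
So the film's height is 2175.68 × 1.1631 ≈ 2530.63.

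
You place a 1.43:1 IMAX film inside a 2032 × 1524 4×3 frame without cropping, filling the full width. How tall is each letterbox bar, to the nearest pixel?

That makes the image 1420.98 px tall (2032 / 1.430).
Black = 1524 − 1420.98 = 103.02 px, or 51.51 per bar.

52 px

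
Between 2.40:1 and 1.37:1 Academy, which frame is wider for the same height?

2.40:1

2.4 and 1.37; 2.4 > 1.37.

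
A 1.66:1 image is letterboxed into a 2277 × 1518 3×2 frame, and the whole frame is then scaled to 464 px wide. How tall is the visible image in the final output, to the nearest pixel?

280 px

At 2277×1518 the image is width-limited, so height = 2277 / 1.660 ≈ 1371.69 px.
Resizing to 464 px wide multiplies everything by 0.2038: 1371.69 → 279.52 px.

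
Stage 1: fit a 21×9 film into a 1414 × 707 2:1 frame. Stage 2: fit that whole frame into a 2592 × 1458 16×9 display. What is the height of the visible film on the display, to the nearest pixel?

1111 px

21×9 in 1414×707: fills the width, so the film is 1414.00 × 606.00.
The 2:1 canvas is width-limited in 2592×1458, giving 2592.00 × 1296.00; scale factor 1.8331.
The film scales with it: height 606.00 × 1.8331 ≈ 1110.86.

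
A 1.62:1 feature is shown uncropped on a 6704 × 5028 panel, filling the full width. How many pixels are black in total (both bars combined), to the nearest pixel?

That makes the image 4138.2716 px tall (6704 / 1.620).
Leftover height: 5028 − 4138.2716 = 889.7284 px.
That's 889.7284 × 6704 ≈ 5964739 black pixels.

5964739 pixels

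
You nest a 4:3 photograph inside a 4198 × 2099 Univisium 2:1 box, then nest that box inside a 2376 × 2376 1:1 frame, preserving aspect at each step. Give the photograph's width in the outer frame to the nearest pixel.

First fit — 4:3 into 4198×2099 spans the height: 2798.67 × 2099.00.
Second fit — the Univisium 2:1 canvas into 2376×2376 spans the width: 2376.00 × 1188.00 (×0.5660 from 4198×2099).
The photograph scales with it: width 2798.67 × 0.5660 ≈ 1584.00.

1584 px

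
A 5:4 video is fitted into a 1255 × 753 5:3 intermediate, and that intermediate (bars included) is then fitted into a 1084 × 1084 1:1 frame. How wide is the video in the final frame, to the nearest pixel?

813 px

First fit — 5:4 into 1255×753 spans the height: 941.25 × 753.00.
The 5:3 canvas is width-limited in 1084×1084, giving 1084.00 × 650.40; scale factor 0.8637.
The video scales with it: width 941.25 × 0.8637 ≈ 813.00.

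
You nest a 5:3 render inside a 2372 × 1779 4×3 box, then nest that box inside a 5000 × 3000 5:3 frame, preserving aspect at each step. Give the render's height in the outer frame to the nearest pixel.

Inside the 2372×1779 canvas the render is width-limited at 2372.00 × 1423.20.
Second fit — the 4×3 canvas into 5000×3000 spans the height: 4000.00 × 3000.00 (×1.6863 from 2372×1779).
So the render's height is 1423.20 × 1.6863 ≈ 2400.00.

2400 px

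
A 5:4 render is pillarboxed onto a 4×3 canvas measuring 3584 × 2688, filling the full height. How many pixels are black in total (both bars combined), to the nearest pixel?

602112 pixels

That makes the image 3360.0000 px wide (2688 × 5/4).
Leftover width: 3584 − 3360.0000 = 224.0000 px.
Across the 2688-px span: 224.0000 × 2688 ≈ 602112 px.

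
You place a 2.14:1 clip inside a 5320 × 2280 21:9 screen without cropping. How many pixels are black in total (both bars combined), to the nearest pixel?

1005024 pixels

Since 2.140 < 2.333, the clip is height-limited.
Content width = 2280 × 2.140 ≈ 4879.2000 px.
5320 − 4879.2000 = 440.8000 px of bars.
That's 440.8000 × 2280 ≈ 1005024 black pixels.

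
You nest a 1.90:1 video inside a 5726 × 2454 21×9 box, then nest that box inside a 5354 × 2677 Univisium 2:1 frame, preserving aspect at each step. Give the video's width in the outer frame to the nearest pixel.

4360 px

Inside the 5726×2454 canvas the video is height-limited at 4662.60 × 2454.00.
Second fit — the 21×9 canvas into 5354×2677 spans the width: 5354.00 × 2294.57 (×0.9350 from 5726×2454).
So the video's width is 4662.60 × 0.9350 ≈ 4359.69.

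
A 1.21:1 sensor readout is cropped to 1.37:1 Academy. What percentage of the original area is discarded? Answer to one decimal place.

11.7%

The width stays; only height is cut (since 1.37:1 Academy is wider than 1.21:1).
(1.210)/(1.370) ≈ 0.883 of the area survives, leaving 11.68% discarded.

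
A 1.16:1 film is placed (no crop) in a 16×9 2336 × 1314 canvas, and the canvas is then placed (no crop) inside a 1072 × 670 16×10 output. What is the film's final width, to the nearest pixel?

First fit — 1.16:1 into 2336×1314 spans the height: 1524.24 × 1314.00.
The 16×9 canvas is width-limited in 1072×670, giving 1072.00 × 603.00; scale factor 0.4589.
The film scales with it: width 1524.24 × 0.4589 ≈ 699.48.

699 px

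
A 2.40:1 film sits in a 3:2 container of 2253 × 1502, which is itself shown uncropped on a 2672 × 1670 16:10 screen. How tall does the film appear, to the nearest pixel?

1044 px

First fit — 2.40:1 into 2253×1502 spans the width: 2253.00 × 938.75.
The 3:2 canvas is height-limited in 2672×1670, giving 2505.00 × 1670.00; scale factor 1.1119.
The film scales with it: height 938.75 × 1.1119 ≈ 1043.75.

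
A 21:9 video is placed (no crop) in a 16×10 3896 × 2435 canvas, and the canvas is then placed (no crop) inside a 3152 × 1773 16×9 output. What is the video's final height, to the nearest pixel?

Inside the 3896×2435 canvas the video is width-limited at 3896.00 × 1669.71.
16×10 in 3152×1773: fills the height, so the intermediate becomes 2836.80 × 1773.00 — a scale of ×0.7281.
So the video's height is 1669.71 × 0.7281 ≈ 1215.77.

1216 px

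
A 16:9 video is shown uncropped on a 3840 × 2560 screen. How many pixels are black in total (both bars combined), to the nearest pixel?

1536000 pixels

16:9 is wider than 3:2, so it spans the full width.
Content height = 3840 × 9/16 ≈ 2160.0000 px.
Black = 2560 − 2160.0000 = 400.0000 px.
That's 400.0000 × 3840 ≈ 1536000 black pixels.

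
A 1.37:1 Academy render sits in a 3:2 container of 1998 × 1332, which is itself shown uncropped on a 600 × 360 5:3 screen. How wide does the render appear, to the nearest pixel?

Inside the 1998×1332 canvas the render is height-limited at 1824.84 × 1332.00.
Second fit — the 3:2 canvas into 600×360 spans the height: 540.00 × 360.00 (×0.2703 from 1998×1332).
The render scales with it: width 1824.84 × 0.2703 ≈ 493.20.

493 px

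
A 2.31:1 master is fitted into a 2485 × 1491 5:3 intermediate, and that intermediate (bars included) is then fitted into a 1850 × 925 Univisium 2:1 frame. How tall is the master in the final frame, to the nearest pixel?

First fit — 2.31:1 into 2485×1491 spans the width: 2485.00 × 1075.76.
Second fit — the 5:3 canvas into 1850×925 spans the height: 1541.67 × 925.00 (×0.6204 from 2485×1491).
So the master's height is 1075.76 × 0.6204 ≈ 667.39.

667 px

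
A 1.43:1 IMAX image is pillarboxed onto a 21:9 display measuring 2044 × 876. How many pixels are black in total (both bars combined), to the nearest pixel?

1.43:1 IMAX is narrower than 21:9, so it spans the full height.
Content width = 876 × 1.430 ≈ 1252.6800 px.
2044 − 1252.6800 = 791.3200 px of bars.
Bar area = 791.3200 × 876 ≈ 693196 px.

693196 pixels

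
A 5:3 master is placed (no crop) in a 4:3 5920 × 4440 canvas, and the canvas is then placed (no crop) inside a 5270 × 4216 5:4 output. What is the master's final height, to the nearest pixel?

First fit — 5:3 into 5920×4440 spans the width: 5920.00 × 3552.00.
The 4:3 canvas is width-limited in 5270×4216, giving 5270.00 × 3952.50; scale factor 0.8902.
So the master's height is 3552.00 × 0.8902 ≈ 3162.00.

3162 px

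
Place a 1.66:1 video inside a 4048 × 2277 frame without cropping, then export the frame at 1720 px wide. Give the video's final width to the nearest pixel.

1606 px

At 4048×2277 the video is height-limited, so width = 2277 × 1.660 ≈ 3779.82 px.
The frame scales by 1720/4048 = 0.4249; 3779.82 × 0.4249 ≈ 1606.05 px.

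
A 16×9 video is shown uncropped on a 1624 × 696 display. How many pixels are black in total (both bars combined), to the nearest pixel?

16×9 is narrower than 21:9, so it spans the full height.
That makes the image 1237.3333 px wide (696 × 16/9).
Black = 1624 − 1237.3333 = 386.6667 px.
That's 386.6667 × 696 ≈ 269120 black pixels.

269120 pixels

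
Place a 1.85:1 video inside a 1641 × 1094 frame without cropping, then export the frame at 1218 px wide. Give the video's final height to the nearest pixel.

658 px

At 1641×1094 the video is width-limited, so height = 1641 / 1.850 ≈ 887.03 px.
The frame scales by 1218/1641 = 0.7422; 887.03 × 0.7422 ≈ 658.38 px.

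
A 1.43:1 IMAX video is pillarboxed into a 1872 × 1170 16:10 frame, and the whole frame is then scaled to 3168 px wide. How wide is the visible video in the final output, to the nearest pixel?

2831 px

In the 1872×1170 frame the video fills the height: width = 1170 × 1.430 ≈ 1673.10 px.
Scaling 1872 → 3168 is ×1.6923, so the width becomes 1673.10 × 1.6923 ≈ 2831.40 px.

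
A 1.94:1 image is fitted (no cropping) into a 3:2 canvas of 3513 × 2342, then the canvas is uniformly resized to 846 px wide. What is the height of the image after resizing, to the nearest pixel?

Fitted into 3513×2342, the image spans the width; its height is 3513 / 1.940 ≈ 1810.82 px.
Scaling 3513 → 846 is ×0.2408, so the height becomes 1810.82 × 0.2408 ≈ 436.08 px.

436 px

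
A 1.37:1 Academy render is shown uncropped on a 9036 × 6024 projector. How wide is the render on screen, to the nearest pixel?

1.37:1 Academy is narrower than 3:2, so it spans the full height.
That makes the image 8252.88 px wide (6024 × 1.370).

8253 px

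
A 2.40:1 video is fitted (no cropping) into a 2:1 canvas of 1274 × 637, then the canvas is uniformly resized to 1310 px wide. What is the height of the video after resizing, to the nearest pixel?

546 px

At 1274×637 the video is width-limited, so height = 1274 / 2.400 ≈ 530.83 px.
The frame scales by 1310/1274 = 1.0283; 530.83 × 1.0283 ≈ 545.83 px.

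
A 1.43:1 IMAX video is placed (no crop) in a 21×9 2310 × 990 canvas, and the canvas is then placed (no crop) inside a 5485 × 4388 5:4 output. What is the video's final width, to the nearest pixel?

3362 px

First fit — 1.43:1 IMAX into 2310×990 spans the height: 1415.70 × 990.00.
The 21×9 canvas is width-limited in 5485×4388, giving 5485.00 × 2350.71; scale factor 2.3745.
The video scales with it: width 1415.70 × 2.3745 ≈ 3361.52.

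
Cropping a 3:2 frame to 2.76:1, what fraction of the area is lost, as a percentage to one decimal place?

Going from 3:2 to 2.76:1 means cutting height while keeping width.
Area ratio = (1.500)/(2.760) = 54.35%; the remaining 45.65% is cropped out.

45.7%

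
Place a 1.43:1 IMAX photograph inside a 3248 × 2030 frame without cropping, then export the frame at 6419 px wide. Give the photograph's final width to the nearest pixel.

In the 3248×2030 frame the photograph fills the height: width = 2030 × 1.430 ≈ 2902.90 px.
The frame scales by 6419/3248 = 1.9763; 2902.90 × 1.9763 ≈ 5736.98 px.

5737 px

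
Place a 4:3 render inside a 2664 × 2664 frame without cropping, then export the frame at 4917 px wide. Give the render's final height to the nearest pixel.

Fitted into 2664×2664, the render spans the width; its height is 2664 × 3/4 ≈ 1998.00 px.
Scaling 2664 → 4917 is ×1.8457, so the height becomes 1998.00 × 1.8457 ≈ 3687.75 px.

3688 px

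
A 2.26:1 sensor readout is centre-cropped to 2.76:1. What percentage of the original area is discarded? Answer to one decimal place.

18.1%

Going from 2.26:1 to 2.76:1 means cutting height while keeping width.
Area ratio = (2.260)/(2.760) = 81.88%; the remaining 18.12% is cropped out.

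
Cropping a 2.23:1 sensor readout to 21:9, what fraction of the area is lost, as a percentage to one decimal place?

4.4%

21:9 is wider than 2.23:1, so the crop keeps the full width and trims the height.
Fraction kept = (2.230)/(2.333) ≈ 95.57%, so 4.43% is lost.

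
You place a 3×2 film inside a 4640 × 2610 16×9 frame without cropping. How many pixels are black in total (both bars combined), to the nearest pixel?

1892250 pixels

3×2 (1.500) < 16×9 (1.778), so the film fills the height.
The film is 2610 × 3/2 ≈ 3915.0000 px wide.
Black = 4640 − 3915.0000 = 725.0000 px.
Across the 2610-px span: 725.0000 × 2610 ≈ 1892250 px.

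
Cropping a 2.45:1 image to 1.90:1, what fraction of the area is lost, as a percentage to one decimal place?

1.90:1 is narrower than 2.45:1, so the crop keeps the full height and trims the width.
Fraction kept = (1.900)/(2.450) ≈ 77.55%, so 22.45% is lost.

22.4%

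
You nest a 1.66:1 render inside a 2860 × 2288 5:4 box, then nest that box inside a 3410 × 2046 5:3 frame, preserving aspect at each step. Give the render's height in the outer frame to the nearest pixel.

1.66:1 in 2860×2288: fills the width, so the render is 2860.00 × 1722.89.
5:4 in 3410×2046: fills the height, so the intermediate becomes 2557.50 × 2046.00 — a scale of ×0.8942.
So the render's height is 1722.89 × 0.8942 ≈ 1540.66.

1541 px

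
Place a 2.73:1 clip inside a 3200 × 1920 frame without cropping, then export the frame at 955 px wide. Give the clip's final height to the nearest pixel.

Fitted into 3200×1920, the clip spans the width; its height is 3200 / 2.730 ≈ 1172.16 px.
The frame scales by 955/3200 = 0.2984; 1172.16 × 0.2984 ≈ 349.82 px.

350 px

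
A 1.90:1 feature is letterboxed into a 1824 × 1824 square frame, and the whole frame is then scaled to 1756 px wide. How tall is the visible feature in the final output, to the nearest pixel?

At 1824×1824 the feature is width-limited, so height = 1824 / 1.900 ≈ 960.00 px.
Resizing to 1756 px wide multiplies everything by 0.9627: 960.00 → 924.21 px.

924 px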